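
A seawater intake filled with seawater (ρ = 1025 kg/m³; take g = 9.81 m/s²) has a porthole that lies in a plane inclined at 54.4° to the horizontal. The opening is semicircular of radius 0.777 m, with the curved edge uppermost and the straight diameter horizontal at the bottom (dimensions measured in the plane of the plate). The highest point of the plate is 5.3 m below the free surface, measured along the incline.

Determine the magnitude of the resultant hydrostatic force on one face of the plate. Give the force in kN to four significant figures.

γ = ρg = 1025 × 9.81 / 1000 = 10.05525 kN/m³.
Let θ = 54.4° be the plate's angle to the horizontal; measure y along the incline from where the plane meets the free surface. Vertical depth h = y·sinθ with sinθ = 0.813101.
The centroid lies 4r/(3π) = 0.329769 m above the diameter, so r − 4r/(3π) = 0.777 − 0.329769 = 0.447231 m below the topmost point, so y_c = 5.3 + 0.447231 = 5.74723 m and h_c = 5.74723 × 0.813101 = 4.67308 m.
A = πr²/2 = π × 0.777²/2 = 0.948335 m².
Resultant F = γ·h_c·A = 10.05525 × 4.67308 × 0.948335 = 44.5613 kN.

F ≈ 44.56 kN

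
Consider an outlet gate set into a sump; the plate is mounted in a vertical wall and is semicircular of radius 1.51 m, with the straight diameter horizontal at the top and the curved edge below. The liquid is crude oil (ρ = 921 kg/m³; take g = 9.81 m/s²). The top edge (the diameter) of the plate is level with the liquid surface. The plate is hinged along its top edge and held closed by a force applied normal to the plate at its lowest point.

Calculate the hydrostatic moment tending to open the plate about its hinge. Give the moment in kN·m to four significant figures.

γ = ρg = 921 × 9.81 / 1000 = 9.03501 kN/m³.
The centroid of a semicircle lies 4r/(3π) = 0.640864 m from the diameter, here below the top edge, so the centroid depth is h_c = 0.640864 m.
A = πr²/2 = π × 1.51²/2 = 3.58157 m².
Resultant F = γ·h_c·A = 9.03501 × 0.640864 × 3.58157 = 20.7381 kN.
I_c = (π/8 − 8/(9π))·r⁴ = 0.109757 × 1.51⁴ = 0.570611 m⁴.
Centre of pressure: y_p = y_c + I_c/(y_c·A) = 0.640864 + 0.570611/(0.640864 × 3.58157) = 0.640864 + 0.2486 = 0.889464 m along the plane.
The resultant acts 0.640864 + 0.2486 = 0.889464 m (along the plate) below the hinge at the top edge, so the moment about the hinge is M = F × 0.889464 = 20.7381 × 0.889464 = 18.4458 kN·m.

M ≈ 18.45 kN·m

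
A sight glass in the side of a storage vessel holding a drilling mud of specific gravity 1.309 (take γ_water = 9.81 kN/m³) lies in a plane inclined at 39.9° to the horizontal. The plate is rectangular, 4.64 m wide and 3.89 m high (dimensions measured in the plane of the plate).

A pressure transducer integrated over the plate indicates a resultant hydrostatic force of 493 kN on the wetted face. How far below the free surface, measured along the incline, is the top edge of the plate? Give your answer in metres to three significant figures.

γ = 1.309 × 9.81 = 12.84129 kN/m³.
A = 4.64 × 3.89 = 18.0496 m².
From F = γ·h_c·A, the centroid depth is h_c = 493/(12.84129 × 18.0496) = 2.12702 m.
Let θ = 39.9° be the plate's angle to the horizontal; measure y along the incline from where the plane meets the free surface. Vertical depth h = y·sinθ with sinθ = 0.641450.
Along the incline, y_c = h_c/sinθ = 2.12702/0.641450 = 3.31596 m.
The centroid lies 3.89/2 = 1.945 m below the top edge, so the top edge sits at y_top = 3.31596 − 1.945 = 1.37096 m along the incline.

y_top ≈ 1.37 m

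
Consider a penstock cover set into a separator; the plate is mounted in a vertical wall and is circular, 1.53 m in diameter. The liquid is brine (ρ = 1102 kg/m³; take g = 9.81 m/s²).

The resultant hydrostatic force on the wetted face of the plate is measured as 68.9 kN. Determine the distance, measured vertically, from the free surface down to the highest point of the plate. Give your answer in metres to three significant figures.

d_top ≈ 2.70 m

γ = ρg = 1102 × 9.81 / 1000 = 10.81062 kN/m³.
A = π(0.765)² = 1.83854 m².
From F = γ·h_c·A, the centroid depth is h_c = 68.9/(10.81062 × 1.83854) = 3.46653 m.
The centroid is at the centre, 0.765 m below the top of the plate, so the highest point sits at h_top = 3.46653 − 0.765 = 2.70153 m below the surface.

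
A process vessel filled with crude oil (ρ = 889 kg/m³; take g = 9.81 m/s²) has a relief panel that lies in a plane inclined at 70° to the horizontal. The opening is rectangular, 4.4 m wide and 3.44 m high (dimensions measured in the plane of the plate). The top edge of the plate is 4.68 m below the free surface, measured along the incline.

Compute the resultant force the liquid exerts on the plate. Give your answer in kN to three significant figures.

γ = ρg = 889 × 9.81 / 1000 = 8.72109 kN/m³.
Let θ = 70° be the plate's angle to the horizontal; measure y along the incline from where the plane meets the free surface. Vertical depth h = y·sinθ with sinθ = 0.939693.
The centroid lies 3.44/2 = 1.72 m below the top edge, so y_c = 4.68 + 1.72 = 6.4 m and h_c = 6.4 × 0.939693 = 6.01404 m.
A = 4.4 × 3.44 = 15.136 m².
Resultant F = γ·h_c·A = 8.72109 × 6.01404 × 15.136 = 793.868 kN.

F ≈ 794 kN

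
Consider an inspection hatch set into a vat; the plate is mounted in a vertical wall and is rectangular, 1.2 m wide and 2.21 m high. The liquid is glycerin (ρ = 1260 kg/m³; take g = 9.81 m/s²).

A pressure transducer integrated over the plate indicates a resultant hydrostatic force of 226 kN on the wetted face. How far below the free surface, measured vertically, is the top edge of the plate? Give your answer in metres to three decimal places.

γ = ρg = 1260 × 9.81 / 1000 = 12.3606 kN/m³.
A = 1.2 × 2.21 = 2.652 m².
From F = γ·h_c·A, the centroid depth is h_c = 226/(12.3606 × 2.652) = 6.89438 m.
The centroid lies 2.21/2 = 1.105 m below the top edge, so the top edge sits at h_top = 6.89438 − 1.105 = 5.78938 m below the surface.

d_top ≈ 5.789 m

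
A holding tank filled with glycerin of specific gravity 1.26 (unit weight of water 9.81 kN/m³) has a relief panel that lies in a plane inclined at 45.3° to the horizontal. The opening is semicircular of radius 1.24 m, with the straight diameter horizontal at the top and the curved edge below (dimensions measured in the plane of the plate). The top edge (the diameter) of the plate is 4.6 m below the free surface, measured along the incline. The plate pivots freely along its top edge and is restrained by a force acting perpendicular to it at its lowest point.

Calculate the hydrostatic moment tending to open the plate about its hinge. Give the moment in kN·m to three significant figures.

γ = 1.26 × 9.81 = 12.3606 kN/m³.
Let θ = 45.3° be the plate's angle to the horizontal; measure y along the incline from where the plane meets the free surface. Vertical depth h = y·sinθ with sinθ = 0.710799.
The centroid of a semicircle lies 4r/(3π) = 0.526272 m from the diameter, here below the top edge, so y_c = 4.6 + 0.526272 = 5.12627 m and h_c = 5.12627 × 0.710799 = 3.64375 m.
A = πr²/2 = π × 1.24²/2 = 2.41526 m².
Resultant F = γ·h_c·A = 12.3606 × 3.64375 × 2.41526 = 108.781 kN.
I_c = (π/8 − 8/(9π))·r⁴ = 0.109757 × 1.24⁴ = 0.259489 m⁴.
Centre of pressure: y_p = y_c + I_c/(y_c·A) = 5.12627 + 0.259489/(5.12627 × 2.41526) = 5.12627 + 0.0209582 = 5.14723 m along the plane.
The resultant acts 0.526272 + 0.0209582 = 0.54723 m (along the plate) below the hinge at the top edge, so the moment about the hinge is M = F × 0.54723 = 108.781 × 0.54723 = 59.5282 kN·m.

M ≈ 59.5 kN·m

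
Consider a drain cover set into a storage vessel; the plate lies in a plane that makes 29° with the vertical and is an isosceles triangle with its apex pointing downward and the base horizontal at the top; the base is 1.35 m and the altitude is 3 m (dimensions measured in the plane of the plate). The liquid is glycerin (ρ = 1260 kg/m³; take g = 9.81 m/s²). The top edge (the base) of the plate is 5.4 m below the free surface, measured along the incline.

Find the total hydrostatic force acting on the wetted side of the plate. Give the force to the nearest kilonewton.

γ = ρg = 1260 × 9.81 / 1000 = 12.3606 kN/m³.
The plate makes 29° with the vertical, i.e. θ = 90° − 29° = 61° to the horizontal. Measuring y along the incline from the free-surface line, vertical depth h = y·sinθ with sinθ = 0.874620.
With the apex down, the centroid sits h/3 = 3/3 = 1 m below the base (the top edge), so y_c = 5.4 + 1 = 6.4 m and h_c = 6.4 × 0.874620 = 5.59757 m.
A = ½ × 1.35 × 3 = 2.025 m².
Resultant F = γ·h_c·A = 12.3606 × 5.59757 × 2.025 = 140.108 kN.

F ≈ 140 kN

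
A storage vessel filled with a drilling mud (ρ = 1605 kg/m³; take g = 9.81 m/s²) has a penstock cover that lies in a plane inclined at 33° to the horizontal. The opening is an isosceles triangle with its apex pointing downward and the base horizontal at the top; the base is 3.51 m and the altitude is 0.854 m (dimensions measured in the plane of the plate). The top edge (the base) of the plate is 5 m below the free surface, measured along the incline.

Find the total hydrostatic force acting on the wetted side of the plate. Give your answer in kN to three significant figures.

F ≈ 67.9 kN

γ = ρg = 1605 × 9.81 / 1000 = 15.74505 kN/m³.
Let θ = 33° be the plate's angle to the horizontal; measure y along the incline from where the plane meets the free surface. Vertical depth h = y·sinθ with sinθ = 0.544639.
With the apex down, the centroid sits h/3 = 0.854/3 = 0.284667 m below the base (the top edge), so y_c = 5 + 0.284667 = 5.28467 m and h_c = 5.28467 × 0.544639 = 2.87824 m.
A = ½ × 3.51 × 0.854 = 1.49877 m².
Resultant F = γ·h_c·A = 15.74505 × 2.87824 × 1.49877 = 67.9213 kN.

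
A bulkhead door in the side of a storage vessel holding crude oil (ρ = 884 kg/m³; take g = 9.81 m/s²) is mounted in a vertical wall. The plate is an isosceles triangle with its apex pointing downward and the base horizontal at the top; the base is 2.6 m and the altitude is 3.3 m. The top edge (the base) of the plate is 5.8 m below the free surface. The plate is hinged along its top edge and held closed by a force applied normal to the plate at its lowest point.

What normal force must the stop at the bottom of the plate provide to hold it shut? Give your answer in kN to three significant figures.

γ = ρg = 884 × 9.81 / 1000 = 8.67204 kN/m³.
With the apex down, the centroid sits h/3 = 3.3/3 = 1.1 m below the base (the top edge), so the centroid depth is h_c = 5.8 + 1.1 = 6.9 m.
A = ½ × 2.6 × 3.3 = 4.29 m².
Resultant F = γ·h_c·A = 8.67204 × 6.9 × 4.29 = 256.701 kN.
I_c = b·h³/36 = 2.6 × 3.3³/36 = 2.59545 m⁴.
Centre of pressure: y_p = y_c + I_c/(y_c·A) = 6.9 + 2.59545/(6.9 × 4.29) = 6.9 + 0.0876812 = 6.98768 m along the plane.
The resultant acts 1.1 + 0.0876812 = 1.18768 m (along the plate) below the hinge at the top edge, so the moment about the hinge is M = F × 1.18768 = 256.701 × 1.18768 = 304.879 kN·m.
A normal force at the bottom, 3.3 m from the hinge, must supply this moment: P = 304.879/3.3 = 92.3876 kN.

P ≈ 92.4 kN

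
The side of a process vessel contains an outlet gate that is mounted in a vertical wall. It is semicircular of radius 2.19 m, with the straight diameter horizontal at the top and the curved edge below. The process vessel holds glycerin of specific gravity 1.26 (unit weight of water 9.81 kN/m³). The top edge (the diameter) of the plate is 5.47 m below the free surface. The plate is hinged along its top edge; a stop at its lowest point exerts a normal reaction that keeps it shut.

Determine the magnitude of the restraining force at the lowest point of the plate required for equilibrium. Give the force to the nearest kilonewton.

P ≈ 267 kN

γ = 1.26 × 9.81 = 12.3606 kN/m³.
The centroid of a semicircle lies 4r/(3π) = 0.929465 m from the diameter, here below the top edge, so the centroid depth is h_c = 5.47 + 0.929465 = 6.39946 m.
A = πr²/2 = π × 2.19²/2 = 7.5337 m².
Resultant F = γ·h_c·A = 12.3606 × 6.39946 × 7.5337 = 595.924 kN.
I_c = (π/8 − 8/(9π))·r⁴ = 0.109757 × 2.19⁴ = 2.52469 m⁴.
Centre of pressure: y_p = y_c + I_c/(y_c·A) = 6.39946 + 2.52469/(6.39946 × 7.5337) = 6.39946 + 0.0523668 = 6.45183 m along the plane.
The resultant acts 0.929465 + 0.0523668 = 0.981832 m (along the plate) below the hinge at the top edge, so the moment about the hinge is M = F × 0.981832 = 595.924 × 0.981832 = 585.097 kN·m.
A normal force at the bottom, 2.19 m from the hinge, must supply this moment: P = 585.097/2.19 = 267.168 kN.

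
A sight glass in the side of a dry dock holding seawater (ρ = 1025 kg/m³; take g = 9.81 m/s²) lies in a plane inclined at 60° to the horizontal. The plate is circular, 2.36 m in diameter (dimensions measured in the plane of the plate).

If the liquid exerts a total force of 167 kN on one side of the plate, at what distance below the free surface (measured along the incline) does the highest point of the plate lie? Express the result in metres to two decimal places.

γ = ρg = 1025 × 9.81 / 1000 = 10.05525 kN/m³.
A = π(1.18)² = 4.37435 m².
From F = γ·h_c·A, the centroid depth is h_c = 167/(10.05525 × 4.37435) = 3.79673 m.
Let θ = 60° be the plate's angle to the horizontal; measure y along the incline from where the plane meets the free surface. Vertical depth h = y·sinθ with sinθ = 0.866025.
Along the incline, y_c = h_c/sinθ = 3.79673/0.866025 = 4.38409 m.
The centroid is at the centre, 1.18 m below the top of the plate, so the highest point sits at y_top = 4.38409 − 1.18 = 3.20409 m along the incline.

y_top ≈ 3.20 m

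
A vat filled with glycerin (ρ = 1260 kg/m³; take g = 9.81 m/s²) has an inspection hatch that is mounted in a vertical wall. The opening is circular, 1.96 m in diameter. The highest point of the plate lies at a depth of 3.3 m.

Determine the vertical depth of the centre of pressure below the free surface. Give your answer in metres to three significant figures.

γ = ρg = 1260 × 9.81 / 1000 = 12.3606 kN/m³.
The centroid is at the centre, 0.98 m below the top of the plate, so the centroid depth is h_c = 3.3 + 0.98 = 4.28 m.
A = π(0.98)² = 3.01719 m².
Resultant F = γ·h_c·A = 12.3606 × 4.28 × 3.01719 = 159.62 kN.
I_c = πr⁴/4 = π × 0.98⁴/4 = 0.724426 m⁴.
Centre of pressure: y_p = y_c + I_c/(y_c·A) = 4.28 + 0.724426/(4.28 × 3.01719) = 4.28 + 0.056098 = 4.3361 m along the plane.

h_p = 4.34 m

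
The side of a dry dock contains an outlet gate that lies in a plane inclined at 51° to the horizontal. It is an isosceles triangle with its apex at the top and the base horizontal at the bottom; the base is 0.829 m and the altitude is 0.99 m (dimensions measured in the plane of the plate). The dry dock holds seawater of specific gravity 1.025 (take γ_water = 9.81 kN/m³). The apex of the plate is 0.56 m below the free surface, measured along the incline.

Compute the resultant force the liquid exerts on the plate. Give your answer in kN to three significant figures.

F ≈ 3.91 kN

γ = 1.025 × 9.81 = 10.05525 kN/m³.
Let θ = 51° be the plate's angle to the horizontal; measure y along the incline from where the plane meets the free surface. Vertical depth h = y·sinθ with sinθ = 0.777146.
With the apex up, the centroid sits 2h/3 = 2 × 0.99/3 = 0.66 m below the apex, so y_c = 0.56 + 0.66 = 1.22 m and h_c = 1.22 × 0.777146 = 0.948118 m.
A = ½ × 0.829 × 0.99 = 0.410355 m².
Resultant F = γ·h_c·A = 10.05525 × 0.948118 × 0.410355 = 3.91215 kN.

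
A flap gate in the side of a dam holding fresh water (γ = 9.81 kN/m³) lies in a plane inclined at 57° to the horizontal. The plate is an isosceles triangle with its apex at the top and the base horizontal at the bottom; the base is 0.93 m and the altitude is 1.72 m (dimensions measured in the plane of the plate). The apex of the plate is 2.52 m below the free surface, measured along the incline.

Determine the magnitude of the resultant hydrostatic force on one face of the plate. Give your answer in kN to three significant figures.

F ≈ 24.1 kN

γ = 9.81 kN/m³.
Let θ = 57° be the plate's angle to the horizontal; measure y along the incline from where the plane meets the free surface. Vertical depth h = y·sinθ with sinθ = 0.838671.
With the apex up, the centroid sits 2h/3 = 2 × 1.72/3 = 1.14667 m below the apex, so y_c = 2.52 + 1.14667 = 3.66667 m and h_c = 3.66667 × 0.838671 = 3.07513 m.
A = ½ × 0.93 × 1.72 = 0.7998 m².
Resultant F = γ·h_c·A = 9.81 × 3.07513 × 0.7998 = 24.1276 kN.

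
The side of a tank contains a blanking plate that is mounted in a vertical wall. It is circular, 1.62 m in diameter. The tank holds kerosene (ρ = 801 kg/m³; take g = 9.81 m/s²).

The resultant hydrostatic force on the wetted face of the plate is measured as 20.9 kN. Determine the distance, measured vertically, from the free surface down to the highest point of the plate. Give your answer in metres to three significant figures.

d_top ≈ 0.480 m

γ = ρg = 801 × 9.81 / 1000 = 7.85781 kN/m³.
A = π(0.81)² = 2.0612 m².
From F = γ·h_c·A, the centroid depth is h_c = 20.9/(7.85781 × 2.0612) = 1.2904 m.
The centroid is at the centre, 0.81 m below the top of the plate, so the highest point sits at h_top = 1.2904 − 0.81 = 0.4804 m below the surface.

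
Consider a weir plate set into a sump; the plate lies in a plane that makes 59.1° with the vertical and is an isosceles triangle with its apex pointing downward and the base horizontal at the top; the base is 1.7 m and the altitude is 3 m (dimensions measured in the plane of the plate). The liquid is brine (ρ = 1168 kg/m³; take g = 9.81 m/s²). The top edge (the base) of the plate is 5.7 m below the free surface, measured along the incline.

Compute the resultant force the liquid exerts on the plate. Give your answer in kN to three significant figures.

γ = ρg = 1168 × 9.81 / 1000 = 11.45808 kN/m³.
The plate makes 59.1° with the vertical, i.e. θ = 90° − 59.1° = 30.9° to the horizontal. Measuring y along the incline from the free-surface line, vertical depth h = y·sinθ with sinθ = 0.513541.
With the apex down, the centroid sits h/3 = 3/3 = 1 m below the base (the top edge), so y_c = 5.7 + 1 = 6.7 m and h_c = 6.7 × 0.513541 = 3.44072 m.
A = ½ × 1.7 × 3 = 2.55 m².
Resultant F = γ·h_c·A = 11.45808 × 3.44072 × 2.55 = 100.531 kN.

F ≈ 101 kN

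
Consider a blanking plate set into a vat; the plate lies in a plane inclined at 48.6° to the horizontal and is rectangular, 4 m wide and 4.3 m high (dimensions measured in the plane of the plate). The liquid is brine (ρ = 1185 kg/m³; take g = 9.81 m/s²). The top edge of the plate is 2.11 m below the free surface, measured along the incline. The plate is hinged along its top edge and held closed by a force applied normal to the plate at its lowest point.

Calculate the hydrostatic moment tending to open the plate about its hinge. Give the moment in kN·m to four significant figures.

γ = ρg = 1185 × 9.81 / 1000 = 11.62485 kN/m³.
Let θ = 48.6° be the plate's angle to the horizontal; measure y along the incline from where the plane meets the free surface. Vertical depth h = y·sinθ with sinθ = 0.750111.
The centroid lies 4.3/2 = 2.15 m below the top edge, so y_c = 2.11 + 2.15 = 4.26 m and h_c = 4.26 × 0.750111 = 3.19547 m.
A = 4 × 4.3 = 17.2 m².
Resultant F = γ·h_c·A = 11.62485 × 3.19547 × 17.2 = 638.926 kN.
I_c = b·h³/12 = 4 × 4.3³/12 = 26.5023 m⁴.
Centre of pressure: y_p = y_c + I_c/(y_c·A) = 4.26 + 26.5023/(4.26 × 17.2) = 4.26 + 0.361698 = 4.6217 m along the plane.
The resultant acts 2.15 + 0.361698 = 2.5117 m (along the plate) below the hinge at the top edge, so the moment about the hinge is M = F × 2.5117 = 638.926 × 2.5117 = 1604.79 kN·m.

M ≈ 1605 kN·m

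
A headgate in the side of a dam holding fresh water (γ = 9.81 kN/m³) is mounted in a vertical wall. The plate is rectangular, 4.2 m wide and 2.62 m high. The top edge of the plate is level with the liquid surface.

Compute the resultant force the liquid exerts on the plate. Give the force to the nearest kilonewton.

γ = 9.81 kN/m³.
The centroid lies 2.62/2 = 1.31 m below the top edge, so the centroid depth is h_c = 1.31 m.
A = 4.2 × 2.62 = 11.004 m².
Resultant F = γ·h_c·A = 9.81 × 1.31 × 11.004 = 141.414 kN.

F ≈ 141 kN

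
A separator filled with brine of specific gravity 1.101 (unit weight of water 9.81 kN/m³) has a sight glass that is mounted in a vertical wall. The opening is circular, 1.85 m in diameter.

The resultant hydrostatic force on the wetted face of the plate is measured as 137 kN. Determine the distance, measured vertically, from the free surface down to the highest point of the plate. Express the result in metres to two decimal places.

d_top ≈ 3.79 m

γ = 1.101 × 9.81 = 10.80081 kN/m³.
A = π(0.925)² = 2.68803 m².
From F = γ·h_c·A, the centroid depth is h_c = 137/(10.80081 × 2.68803) = 4.71878 m.
The centroid is at the centre, 0.925 m below the top of the plate, so the highest point sits at h_top = 4.71878 − 0.925 = 3.79378 m below the surface.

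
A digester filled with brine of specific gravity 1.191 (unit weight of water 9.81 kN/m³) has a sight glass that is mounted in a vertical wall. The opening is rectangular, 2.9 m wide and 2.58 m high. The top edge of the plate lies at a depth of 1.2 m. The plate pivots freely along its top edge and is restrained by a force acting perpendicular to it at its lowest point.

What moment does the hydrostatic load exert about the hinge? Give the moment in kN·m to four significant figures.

M ≈ 329.3 kN·m

γ = 1.191 × 9.81 = 11.68371 kN/m³.
The centroid lies 2.58/2 = 1.29 m below the top edge, so the centroid depth is h_c = 1.2 + 1.29 = 2.49 m.
A = 2.9 × 2.58 = 7.482 m².
Resultant F = γ·h_c·A = 11.68371 × 2.49 × 7.482 = 217.67 kN.
I_c = b·h³/12 = 2.9 × 2.58³/12 = 4.15027 m⁴.
Centre of pressure: y_p = y_c + I_c/(y_c·A) = 2.49 + 4.15027/(2.49 × 7.482) = 2.49 + 0.222771 = 2.71277 m along the plane.
The resultant acts 1.29 + 0.222771 = 1.51277 m (along the plate) below the hinge at the top edge, so the moment about the hinge is M = F × 1.51277 = 217.67 × 1.51277 = 329.285 kN·m.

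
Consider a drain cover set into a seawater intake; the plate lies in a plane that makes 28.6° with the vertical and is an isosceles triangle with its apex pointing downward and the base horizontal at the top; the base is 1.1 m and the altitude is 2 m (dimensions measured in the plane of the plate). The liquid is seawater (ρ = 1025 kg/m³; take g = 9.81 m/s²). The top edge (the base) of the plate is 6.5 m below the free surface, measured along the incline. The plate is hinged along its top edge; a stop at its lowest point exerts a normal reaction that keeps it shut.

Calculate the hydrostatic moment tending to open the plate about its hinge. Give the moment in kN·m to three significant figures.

γ = ρg = 1025 × 9.81 / 1000 = 10.05525 kN/m³.
The plate makes 28.6° with the vertical, i.e. θ = 90° − 28.6° = 61.4° to the horizontal. Measuring y along the incline from the free-surface line, vertical depth h = y·sinθ with sinθ = 0.877983.
With the apex down, the centroid sits h/3 = 2/3 = 0.666667 m below the base (the top edge), so y_c = 6.5 + 0.666667 = 7.16667 m and h_c = 7.16667 × 0.877983 = 6.29221 m.
A = ½ × 1.1 × 2 = 1.1 m².
Resultant F = γ·h_c·A = 10.05525 × 6.29221 × 1.1 = 69.5967 kN.
I_c = b·h³/36 = 1.1 × 2³/36 = 0.244444 m⁴.
Centre of pressure: y_p = y_c + I_c/(y_c·A) = 7.16667 + 0.244444/(7.16667 × 1.1) = 7.16667 + 0.0310077 = 7.19768 m along the plane.
The resultant acts 0.666667 + 0.0310077 = 0.697675 m (along the plate) below the hinge at the top edge, so the moment about the hinge is M = F × 0.697675 = 69.5967 × 0.697675 = 48.5559 kN·m.

M ≈ 48.6 kN·m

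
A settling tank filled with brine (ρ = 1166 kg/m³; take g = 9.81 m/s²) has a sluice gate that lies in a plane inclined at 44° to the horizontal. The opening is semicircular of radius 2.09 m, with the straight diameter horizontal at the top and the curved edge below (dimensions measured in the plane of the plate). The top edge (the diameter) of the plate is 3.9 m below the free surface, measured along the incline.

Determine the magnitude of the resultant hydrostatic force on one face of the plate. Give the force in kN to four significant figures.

γ = ρg = 1166 × 9.81 / 1000 = 11.43846 kN/m³.
Let θ = 44° be the plate's angle to the horizontal; measure y along the incline from where the plane meets the free surface. Vertical depth h = y·sinθ with sinθ = 0.694658.
The centroid of a semicircle lies 4r/(3π) = 0.887024 m from the diameter, here below the top edge, so y_c = 3.9 + 0.887024 = 4.78702 m and h_c = 4.78702 × 0.694658 = 3.32534 m.
A = πr²/2 = π × 2.09²/2 = 6.8614 m².
Resultant F = γ·h_c·A = 11.43846 × 3.32534 × 6.8614 = 260.985 kN.

F ≈ 261.0 kN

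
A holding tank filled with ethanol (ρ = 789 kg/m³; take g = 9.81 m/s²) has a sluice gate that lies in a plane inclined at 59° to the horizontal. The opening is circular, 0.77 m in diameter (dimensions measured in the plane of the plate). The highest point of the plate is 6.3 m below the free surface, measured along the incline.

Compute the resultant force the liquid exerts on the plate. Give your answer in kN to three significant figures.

γ = ρg = 789 × 9.81 / 1000 = 7.74009 kN/m³.
Let θ = 59° be the plate's angle to the horizontal; measure y along the incline from where the plane meets the free surface. Vertical depth h = y·sinθ with sinθ = 0.857167.
The centroid is at the centre, 0.385 m below the top of the plate, so y_c = 6.3 + 0.385 = 6.685 m and h_c = 6.685 × 0.857167 = 5.73016 m.
A = π(0.385)² = 0.465663 m².
Resultant F = γ·h_c·A = 7.74009 × 5.73016 × 0.465663 = 20.6531 kN.

F ≈ 20.7 kN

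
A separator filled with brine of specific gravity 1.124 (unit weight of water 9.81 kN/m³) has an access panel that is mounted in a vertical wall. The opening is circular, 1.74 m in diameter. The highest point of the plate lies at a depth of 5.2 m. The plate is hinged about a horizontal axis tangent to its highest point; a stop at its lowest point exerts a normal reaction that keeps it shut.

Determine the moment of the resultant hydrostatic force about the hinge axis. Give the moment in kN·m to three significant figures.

γ = 1.124 × 9.81 = 11.02644 kN/m³.
The centroid is at the centre, 0.87 m below the top of the plate, so the centroid depth is h_c = 5.2 + 0.87 = 6.07 m.
A = π(0.87)² = 2.37787 m².
Resultant F = γ·h_c·A = 11.02644 × 6.07 × 2.37787 = 159.152 kN.
I_c = πr⁴/4 = π × 0.87⁴/4 = 0.449953 m⁴.
Centre of pressure: y_p = y_c + I_c/(y_c·A) = 6.07 + 0.449953/(6.07 × 2.37787) = 6.07 + 0.0311738 = 6.10117 m along the plane.
The resultant acts 0.87 + 0.0311738 = 0.901174 m (along the plate) below the hinge at the top edge, so the moment about the hinge is M = F × 0.901174 = 159.152 × 0.901174 = 143.424 kN·m.

M ≈ 143 kN·m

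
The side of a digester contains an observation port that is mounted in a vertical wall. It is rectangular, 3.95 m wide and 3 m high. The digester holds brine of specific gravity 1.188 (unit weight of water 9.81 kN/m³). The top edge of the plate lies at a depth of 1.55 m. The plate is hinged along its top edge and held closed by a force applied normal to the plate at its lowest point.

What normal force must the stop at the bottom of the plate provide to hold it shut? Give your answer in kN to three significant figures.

γ = 1.188 × 9.81 = 11.65428 kN/m³.
The centroid lies 3/2 = 1.5 m below the top edge, so the centroid depth is h_c = 1.55 + 1.5 = 3.05 m.
A = 3.95 × 3 = 11.85 m².
Resultant F = γ·h_c·A = 11.65428 × 3.05 × 11.85 = 421.215 kN.
I_c = b·h³/12 = 3.95 × 3³/12 = 8.8875 m⁴.
Centre of pressure: y_p = y_c + I_c/(y_c·A) = 3.05 + 8.8875/(3.05 × 11.85) = 3.05 + 0.245902 = 3.2959 m along the plane.
The resultant acts 1.5 + 0.245902 = 1.7459 m (along the plate) below the hinge at the top edge, so the moment about the hinge is M = F × 1.7459 = 421.215 × 1.7459 = 735.399 kN·m.
A normal force at the bottom, 3 m from the hinge, must supply this moment: P = 735.399/3 = 245.133 kN.

P ≈ 245 kN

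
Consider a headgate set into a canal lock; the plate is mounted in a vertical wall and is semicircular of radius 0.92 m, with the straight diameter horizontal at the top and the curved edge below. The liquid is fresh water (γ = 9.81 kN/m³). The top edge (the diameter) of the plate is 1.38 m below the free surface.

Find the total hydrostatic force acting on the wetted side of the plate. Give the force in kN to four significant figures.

F ≈ 23.09 kN

γ = 9.81 kN/m³.
The centroid of a semicircle lies 4r/(3π) = 0.39046 m from the diameter, here below the top edge, so the centroid depth is h_c = 1.38 + 0.39046 = 1.77046 m.
A = πr²/2 = π × 0.92²/2 = 1.32952 m².
Resultant F = γ·h_c·A = 9.81 × 1.77046 × 1.32952 = 23.0914 kN.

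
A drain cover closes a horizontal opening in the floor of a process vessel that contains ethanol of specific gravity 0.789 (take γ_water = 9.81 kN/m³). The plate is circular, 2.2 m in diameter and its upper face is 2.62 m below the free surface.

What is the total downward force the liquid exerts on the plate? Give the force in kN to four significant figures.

γ = 0.789 × 9.81 = 7.74009 kN/m³.
The plate is horizontal, so pressure is uniform at p = γ·h = 7.74009 × 2.62 = 20.279 kN/m².
A = π(1.1)² = 3.80133 m².
F = p·A = 20.279 × 3.80133 = 77.0872 kN.

F ≈ 77.09 kN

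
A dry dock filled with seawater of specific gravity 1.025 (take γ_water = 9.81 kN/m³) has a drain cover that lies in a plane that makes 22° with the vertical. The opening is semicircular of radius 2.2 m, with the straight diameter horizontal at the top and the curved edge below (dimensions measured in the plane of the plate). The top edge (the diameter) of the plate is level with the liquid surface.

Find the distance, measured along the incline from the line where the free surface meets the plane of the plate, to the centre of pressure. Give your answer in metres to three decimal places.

γ = 1.025 × 9.81 = 10.05525 kN/m³.
The plate makes 22° with the vertical, i.e. θ = 90° − 22° = 68° to the horizontal. Measuring y along the incline from the free-surface line, vertical depth h = y·sinθ with sinθ = 0.927184.
The centroid of a semicircle lies 4r/(3π) = 0.933709 m from the diameter, here below the top edge, so y_c = 0.933709 m and h_c = 0.933709 × 0.927184 = 0.86572 m.
A = πr²/2 = π × 2.2²/2 = 7.60265 m².
Resultant F = γ·h_c·A = 10.05525 × 0.86572 × 7.60265 = 66.1813 kN.
I_c = (π/8 − 8/(9π))·r⁴ = 0.109757 × 2.2⁴ = 2.57112 m⁴.
Centre of pressure: y_p = y_c + I_c/(y_c·A) = 0.933709 + 2.57112/(0.933709 × 7.60265) = 0.933709 + 0.362198 = 1.29591 m along the plane.

y_p = 1.296 m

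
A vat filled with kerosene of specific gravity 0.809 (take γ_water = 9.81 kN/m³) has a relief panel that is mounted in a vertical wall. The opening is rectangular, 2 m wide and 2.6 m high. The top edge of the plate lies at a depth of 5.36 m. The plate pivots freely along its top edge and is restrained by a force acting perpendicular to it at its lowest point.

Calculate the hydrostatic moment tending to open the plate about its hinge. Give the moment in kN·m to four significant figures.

M ≈ 380.6 kN·m

γ = 0.809 × 9.81 = 7.93629 kN/m³.
The centroid lies 2.6/2 = 1.3 m below the top edge, so the centroid depth is h_c = 5.36 + 1.3 = 6.66 m.
A = 2 × 2.6 = 5.2 m².
Resultant F = γ·h_c·A = 7.93629 × 6.66 × 5.2 = 274.85 kN.
I_c = b·h³/12 = 2 × 2.6³/12 = 2.92933 m⁴.
Centre of pressure: y_p = y_c + I_c/(y_c·A) = 6.66 + 2.92933/(6.66 × 5.2) = 6.66 + 0.0845845 = 6.74458 m along the plane.
The resultant acts 1.3 + 0.0845845 = 1.38458 m (along the plate) below the hinge at the top edge, so the moment about the hinge is M = F × 1.38458 = 274.85 × 1.38458 = 380.552 kN·m.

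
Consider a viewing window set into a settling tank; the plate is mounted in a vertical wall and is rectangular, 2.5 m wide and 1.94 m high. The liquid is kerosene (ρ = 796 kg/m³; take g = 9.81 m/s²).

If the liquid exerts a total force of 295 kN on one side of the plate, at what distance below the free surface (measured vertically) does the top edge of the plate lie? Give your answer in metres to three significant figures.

d_top ≈ 6.82 m

γ = ρg = 796 × 9.81 / 1000 = 7.80876 kN/m³.
A = 2.5 × 1.94 = 4.85 m².
From F = γ·h_c·A, the centroid depth is h_c = 295/(7.80876 × 4.85) = 7.7893 m.
The centroid lies 1.94/2 = 0.97 m below the top edge, so the top edge sits at h_top = 7.7893 − 0.97 = 6.8193 m below the surface.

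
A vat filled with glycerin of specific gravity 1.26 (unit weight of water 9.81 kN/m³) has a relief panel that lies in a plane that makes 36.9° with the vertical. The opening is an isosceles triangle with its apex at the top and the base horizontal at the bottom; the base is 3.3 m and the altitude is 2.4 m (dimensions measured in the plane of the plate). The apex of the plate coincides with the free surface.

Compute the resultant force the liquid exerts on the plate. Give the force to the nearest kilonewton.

γ = 1.26 × 9.81 = 12.3606 kN/m³.
The plate makes 36.9° with the vertical, i.e. θ = 90° − 36.9° = 53.1° to the horizontal. Measuring y along the incline from the free-surface line, vertical depth h = y·sinθ with sinθ = 0.799685.
With the apex up, the centroid sits 2h/3 = 2 × 2.4/3 = 1.6 m below the apex, so y_c = 1.6 m and h_c = 1.6 × 0.799685 = 1.2795 m.
A = ½ × 3.3 × 2.4 = 3.96 m².
Resultant F = γ·h_c·A = 12.3606 × 1.2795 × 3.96 = 62.6289 kN.

F ≈ 63 kN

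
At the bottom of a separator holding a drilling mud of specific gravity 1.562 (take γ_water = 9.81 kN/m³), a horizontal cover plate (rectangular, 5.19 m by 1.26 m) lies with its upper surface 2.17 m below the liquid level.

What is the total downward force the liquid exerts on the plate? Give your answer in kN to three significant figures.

F ≈ 217 kN

γ = 1.562 × 9.81 = 15.32322 kN/m³.
The plate is horizontal, so pressure is uniform at p = γ·h = 15.32322 × 2.17 = 33.2514 kN/m².
A = 5.19 × 1.26 = 6.5394 m².
F = p·A = 33.2514 × 6.5394 = 217.444 kN.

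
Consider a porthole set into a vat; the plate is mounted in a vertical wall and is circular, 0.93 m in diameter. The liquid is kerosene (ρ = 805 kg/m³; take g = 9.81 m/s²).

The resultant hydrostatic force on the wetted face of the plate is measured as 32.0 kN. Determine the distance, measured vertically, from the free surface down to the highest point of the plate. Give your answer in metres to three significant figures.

d_top ≈ 5.50 m

γ = ρg = 805 × 9.81 / 1000 = 7.89705 kN/m³.
A = π(0.465)² = 0.679291 m².
From F = γ·h_c·A, the centroid depth is h_c = 32.0/(7.89705 × 0.679291) = 5.96526 m.
The centroid is at the centre, 0.465 m below the top of the plate, so the highest point sits at h_top = 5.96526 − 0.465 = 5.50026 m below the surface.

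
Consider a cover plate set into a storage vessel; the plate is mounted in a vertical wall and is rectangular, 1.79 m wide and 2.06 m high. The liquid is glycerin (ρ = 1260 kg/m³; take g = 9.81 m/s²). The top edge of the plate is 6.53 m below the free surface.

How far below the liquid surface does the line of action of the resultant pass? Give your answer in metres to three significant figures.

h_p = 7.61 m

γ = ρg = 1260 × 9.81 / 1000 = 12.3606 kN/m³.
The centroid lies 2.06/2 = 1.03 m below the top edge, so the centroid depth is h_c = 6.53 + 1.03 = 7.56 m.
A = 1.79 × 2.06 = 3.6874 m².
Resultant F = γ·h_c·A = 12.3606 × 7.56 × 3.6874 = 344.573 kN.
I_c = b·h³/12 = 1.79 × 2.06³/12 = 1.30399 m⁴.
Centre of pressure: y_p = y_c + I_c/(y_c·A) = 7.56 + 1.30399/(7.56 × 3.6874) = 7.56 + 0.046777 = 7.60678 m along the plane.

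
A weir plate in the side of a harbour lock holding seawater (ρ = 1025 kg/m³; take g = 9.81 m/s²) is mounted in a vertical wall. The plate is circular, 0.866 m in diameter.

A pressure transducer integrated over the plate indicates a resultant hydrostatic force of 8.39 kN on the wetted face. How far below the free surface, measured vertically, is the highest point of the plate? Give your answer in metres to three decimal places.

d_top ≈ 0.984 m

γ = ρg = 1025 × 9.81 / 1000 = 10.05525 kN/m³.
A = π(0.433)² = 0.589014 m².
From F = γ·h_c·A, the centroid depth is h_c = 8.39/(10.05525 × 0.589014) = 1.41659 m.
The centroid is at the centre, 0.433 m below the top of the plate, so the highest point sits at h_top = 1.41659 − 0.433 = 0.98359 m below the surface.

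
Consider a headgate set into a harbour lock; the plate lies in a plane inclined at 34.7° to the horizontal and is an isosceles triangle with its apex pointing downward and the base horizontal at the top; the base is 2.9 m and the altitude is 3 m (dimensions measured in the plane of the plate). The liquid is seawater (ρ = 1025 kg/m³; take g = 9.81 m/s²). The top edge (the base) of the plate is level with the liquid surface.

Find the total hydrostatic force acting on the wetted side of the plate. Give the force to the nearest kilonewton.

γ = ρg = 1025 × 9.81 / 1000 = 10.05525 kN/m³.
Let θ = 34.7° be the plate's angle to the horizontal; measure y along the incline from where the plane meets the free surface. Vertical depth h = y·sinθ with sinθ = 0.569280.
With the apex down, the centroid sits h/3 = 3/3 = 1 m below the base (the top edge), so y_c = 1 m and h_c = 1 × 0.569280 = 0.56928 m.
A = ½ × 2.9 × 3 = 4.35 m².
Resultant F = γ·h_c·A = 10.05525 × 0.56928 × 4.35 = 24.9005 kN.

F ≈ 25 kN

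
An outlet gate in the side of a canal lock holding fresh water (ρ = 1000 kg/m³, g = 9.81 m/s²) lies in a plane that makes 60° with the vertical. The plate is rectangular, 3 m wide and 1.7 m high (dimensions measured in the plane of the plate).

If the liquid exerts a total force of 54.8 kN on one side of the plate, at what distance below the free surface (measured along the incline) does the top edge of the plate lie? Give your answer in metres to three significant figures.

γ = ρg = 1000 × 9.81 = 9810 N/m³ = 9.81 kN/m³.
A = 3 × 1.7 = 5.1 m².
From F = γ·h_c·A, the centroid depth is h_c = 54.8/(9.81 × 5.1) = 1.09532 m.
The plate makes 60° with the vertical, i.e. θ = 90° − 60° = 30° to the horizontal. Measuring y along the incline from the free-surface line, vertical depth h = y·sinθ with sinθ = 0.500000.
Along the incline, y_c = h_c/sinθ = 1.09532/0.500000 = 2.19064 m.
The centroid lies 1.7/2 = 0.85 m below the top edge, so the top edge sits at y_top = 2.19064 − 0.85 = 1.34064 m along the incline.

y_top ≈ 1.34 m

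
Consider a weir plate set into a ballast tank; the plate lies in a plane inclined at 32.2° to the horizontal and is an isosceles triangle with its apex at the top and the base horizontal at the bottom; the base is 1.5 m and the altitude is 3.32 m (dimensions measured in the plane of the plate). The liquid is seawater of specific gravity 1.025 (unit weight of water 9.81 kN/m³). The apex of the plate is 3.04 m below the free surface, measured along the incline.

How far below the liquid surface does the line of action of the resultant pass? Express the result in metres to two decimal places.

h_p = 2.86 m

γ = 1.025 × 9.81 = 10.05525 kN/m³.
Let θ = 32.2° be the plate's angle to the horizontal; measure y along the incline from where the plane meets the free surface. Vertical depth h = y·sinθ with sinθ = 0.532876.
With the apex up, the centroid sits 2h/3 = 2 × 3.32/3 = 2.21333 m below the apex, so y_c = 3.04 + 2.21333 = 5.25333 m and h_c = 5.25333 × 0.532876 = 2.79937 m.
A = ½ × 1.5 × 3.32 = 2.49 m².
Resultant F = γ·h_c·A = 10.05525 × 2.79937 × 2.49 = 70.0894 kN.
I_c = b·h³/36 = 1.5 × 3.32³/36 = 1.52477 m⁴.
Centre of pressure: y_p = y_c + I_c/(y_c·A) = 5.25333 + 1.52477/(5.25333 × 2.49) = 5.25333 + 0.116566 = 5.3699 m along the plane.
Vertically, h_p = y_p·sinθ = 5.3699 × 0.532876 = 2.86149 m.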